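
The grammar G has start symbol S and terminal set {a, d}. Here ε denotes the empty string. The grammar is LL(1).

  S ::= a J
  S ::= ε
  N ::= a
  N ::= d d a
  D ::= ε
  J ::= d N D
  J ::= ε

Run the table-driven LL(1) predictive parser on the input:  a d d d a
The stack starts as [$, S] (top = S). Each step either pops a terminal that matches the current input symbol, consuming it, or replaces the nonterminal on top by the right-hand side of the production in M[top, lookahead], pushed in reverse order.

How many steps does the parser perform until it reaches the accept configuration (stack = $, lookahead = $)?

9

     Stack      Input        Action
  1  $ S        a d d d a $  expand S ::= a J
  2  $ J a      a d d d a $  match a
  3  $ J        d d d a $    expand J ::= d N D
  4  $ D N d    d d d a $    match d
  5  $ D N      d d a $      expand N ::= d d a
  6  $ D a d d  d d a $      match d
  7  $ D a d    d a $        match d
  8  $ D a      a $          match a
  9  $ D        $            expand D ::= ε
Accept reached after 9 steps.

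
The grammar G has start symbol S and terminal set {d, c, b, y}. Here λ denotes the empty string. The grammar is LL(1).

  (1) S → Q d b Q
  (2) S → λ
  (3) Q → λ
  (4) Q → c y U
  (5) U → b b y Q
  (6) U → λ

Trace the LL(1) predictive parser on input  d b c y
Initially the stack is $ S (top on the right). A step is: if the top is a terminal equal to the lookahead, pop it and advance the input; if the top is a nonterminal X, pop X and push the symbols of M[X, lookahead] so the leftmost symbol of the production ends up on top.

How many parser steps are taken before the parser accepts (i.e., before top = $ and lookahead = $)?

step 1: stack=$ S  input=d b c y $  — expand S → Q d b Q
step 2: stack=$ Q b d Q  input=d b c y $  — expand Q → λ
step 3: stack=$ Q b d  input=d b c y $  — match d
step 4: stack=$ Q b  input=b c y $  — match b
step 5: stack=$ Q  input=c y $  — expand Q → c y U
step 6: stack=$ U y c  input=c y $  — match c
step 7: stack=$ U y  input=y $  — match y
step 8: stack=$ U  input=$  — expand U → λ
Accept reached after 8 steps.

8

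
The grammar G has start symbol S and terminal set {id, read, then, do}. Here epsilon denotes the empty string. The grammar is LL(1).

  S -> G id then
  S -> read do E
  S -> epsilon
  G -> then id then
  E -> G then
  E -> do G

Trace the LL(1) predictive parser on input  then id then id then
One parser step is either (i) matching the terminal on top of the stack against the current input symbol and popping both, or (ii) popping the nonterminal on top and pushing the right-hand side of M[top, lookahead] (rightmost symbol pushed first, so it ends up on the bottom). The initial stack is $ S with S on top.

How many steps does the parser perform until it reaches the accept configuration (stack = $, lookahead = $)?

step 1: stack=$ S  input=then id then id then $  — expand S -> G id then
step 2: stack=$ then id G  input=then id then id then $  — expand G -> then id then
step 3: stack=$ then id then id then  input=then id then id then $  — match then
step 4: stack=$ then id then id  input=id then id then $  — match id
step 5: stack=$ then id then  input=then id then $  — match then
step 6: stack=$ then id  input=id then $  — match id
step 7: stack=$ then  input=then $  — match then
Accept reached after 7 steps.

7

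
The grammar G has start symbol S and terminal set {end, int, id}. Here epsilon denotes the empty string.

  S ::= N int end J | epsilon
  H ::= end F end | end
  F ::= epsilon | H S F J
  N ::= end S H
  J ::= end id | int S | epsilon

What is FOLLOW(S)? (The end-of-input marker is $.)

FIRST(H): from H::=end F end we get {end}; from H::=end we get {end}. So FIRST(H) = {end}.
FIRST(N): from N::=end S H we get {end}. So FIRST(N) = {end}.
FIRST(J): from J::=end id we get {end}; from J::=int S we get {int}; from J::=epsilon we get {epsilon}. So FIRST(J) = {epsilon, end, int}.
FIRST(S): from S::=N int end J we get {end}; from S::=epsilon we get {epsilon}. So FIRST(S) = {epsilon, end}.
FIRST(F): from F::=epsilon we get {epsilon}; from F::=H S F J we get {end}. So FIRST(F) = {epsilon, end}.
FOLLOW(S) includes $ since S is the start symbol.
FOLLOW(F): in H::=end F end, F is followed by end with FIRST {end}; in F::=H S F J, F is followed by J with FIRST {epsilon, end, int}; in F::=H S F J, the suffix after F is nullable (adds nothing new). Thus FOLLOW(F) = {end, int}.
FOLLOW(N): in S::=N int end J, N is followed by int end J with FIRST {int}. Thus FOLLOW(N) = {int}.
FOLLOW(H): in F::=H S F J, H is followed by S F J with FIRST {epsilon, end, int}; in F::=H S F J, the suffix after H is nullable, so FOLLOW(H) ⊇ FOLLOW(F) = {end, int}; in N::=end S H, the suffix after H is empty, so FOLLOW(H) ⊇ FOLLOW(N) = {int}. Thus FOLLOW(H) = {end, int}.
FOLLOW(S): in F::=H S F J, S is followed by F J with FIRST {epsilon, end, int}; in F::=H S F J, the suffix after S is nullable, so FOLLOW(S) ⊇ FOLLOW(F) = {end, int}; in N::=end S H, S is followed by H with FIRST {end}; in J::=int S, the suffix after S is empty, so FOLLOW(S) ⊇ FOLLOW(J) = {$, end, int}. Thus FOLLOW(S) = {$, end, int}.
FOLLOW(J): in S::=N int end J, the suffix after J is empty, so FOLLOW(J) ⊇ FOLLOW(S) = {$, end, int}; in F::=H S F J, the suffix after J is empty, so FOLLOW(J) ⊇ FOLLOW(F) = {end, int}. Thus FOLLOW(J) = {$, end, int}.

{$, end, int}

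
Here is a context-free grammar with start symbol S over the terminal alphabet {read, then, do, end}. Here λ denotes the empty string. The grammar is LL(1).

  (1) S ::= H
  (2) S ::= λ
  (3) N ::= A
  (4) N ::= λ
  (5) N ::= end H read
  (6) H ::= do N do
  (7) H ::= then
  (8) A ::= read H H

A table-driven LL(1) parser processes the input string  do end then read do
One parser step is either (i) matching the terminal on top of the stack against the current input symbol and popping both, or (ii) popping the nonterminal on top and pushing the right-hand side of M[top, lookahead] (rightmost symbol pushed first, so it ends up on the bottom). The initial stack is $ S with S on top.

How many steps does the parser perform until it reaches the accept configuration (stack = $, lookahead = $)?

     Stack            Input                  Action
  1  $ S              do end then read do $  expand S ::= H
  2  $ H              do end then read do $  expand H ::= do N do
  3  $ do N do        do end then read do $  match do
  4  $ do N           end then read do $     expand N ::= end H read
  5  $ do read H end  end then read do $     match end
  6  $ do read H      then read do $         expand H ::= then
  7  $ do read then   then read do $         match then
  8  $ do read        read do $              match read
  9  $ do             do $                   match do
Accept reached after 9 steps.

9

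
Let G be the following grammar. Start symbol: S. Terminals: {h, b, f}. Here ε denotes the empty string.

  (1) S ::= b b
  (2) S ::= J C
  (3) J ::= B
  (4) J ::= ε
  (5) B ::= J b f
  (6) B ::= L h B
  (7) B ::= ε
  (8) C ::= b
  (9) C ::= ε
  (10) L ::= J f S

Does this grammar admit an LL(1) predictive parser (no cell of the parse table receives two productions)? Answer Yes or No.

FIRST(S) = {ε, b, f}
FIRST(J) = {ε, b, f}
FIRST(B) = {ε, b, f}
FIRST(C) = {ε, b}
FIRST(L) = {b, f}
FOLLOW(S) = {$, h}
FOLLOW(J) = {$, b, f, h}
FOLLOW(B) = {$, b, f, h}
FOLLOW(C) = {$, h}
FOLLOW(L) = {h}
Cell M[B, b] receives both B ::= J b f and B ::= L h B and B ::= ε — the grammar is not LL(1).

No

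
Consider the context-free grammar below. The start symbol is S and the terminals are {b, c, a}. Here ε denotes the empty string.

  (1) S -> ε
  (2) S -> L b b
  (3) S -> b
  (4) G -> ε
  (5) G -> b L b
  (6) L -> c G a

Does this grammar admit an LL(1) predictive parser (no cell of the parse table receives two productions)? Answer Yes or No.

FIRST(S) = {ε, b, c}
FIRST(G) = {ε, b}
FIRST(L) = {c}
FOLLOW(S) = {$}
FOLLOW(G) = {a}
FOLLOW(L) = {b}
Each cell of M receives at most one production.

Yes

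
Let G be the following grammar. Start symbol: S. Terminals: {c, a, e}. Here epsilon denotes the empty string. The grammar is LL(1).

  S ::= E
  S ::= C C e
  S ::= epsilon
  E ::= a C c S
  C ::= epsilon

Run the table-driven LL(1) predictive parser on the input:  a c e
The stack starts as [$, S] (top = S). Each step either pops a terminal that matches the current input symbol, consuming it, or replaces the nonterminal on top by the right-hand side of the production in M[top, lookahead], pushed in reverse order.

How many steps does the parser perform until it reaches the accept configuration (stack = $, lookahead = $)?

     Stack      Input    Action
  1  $ S        a c e $  expand S ::= E
  2  $ E        a c e $  expand E ::= a C c S
  3  $ S c C a  a c e $  match a
  4  $ S c C    c e $    expand C ::= epsilon
  5  $ S c      c e $    match c
  6  $ S        e $      expand S ::= C C e
  7  $ e C C    e $      expand C ::= epsilon
  8  $ e C      e $      expand C ::= epsilon
  9  $ e        e $      match e
Accept reached after 9 steps.

9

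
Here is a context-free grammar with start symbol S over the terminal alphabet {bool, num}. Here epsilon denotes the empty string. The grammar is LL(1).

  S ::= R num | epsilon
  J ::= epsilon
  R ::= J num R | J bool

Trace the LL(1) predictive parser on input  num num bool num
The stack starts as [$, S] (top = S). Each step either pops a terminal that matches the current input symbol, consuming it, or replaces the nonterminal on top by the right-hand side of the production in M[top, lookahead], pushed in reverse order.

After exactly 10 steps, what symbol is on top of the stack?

num

      Stack          Input               Action
   1  $ S            num num bool num $  expand S ::= R num
   2  $ num R        num num bool num $  expand R ::= J num R
   3  $ num R num J  num num bool num $  expand J ::= epsilon
   4  $ num R num    num num bool num $  match num
   5  $ num R        num bool num $      expand R ::= J num R
   6  $ num R num J  num bool num $      expand J ::= epsilon
   7  $ num R num    num bool num $      match num
   8  $ num R        bool num $          expand R ::= J bool
   9  $ num bool J   bool num $          expand J ::= epsilon
  10  $ num bool     bool num $          match bool
Stack after step 10: $ num (top = num).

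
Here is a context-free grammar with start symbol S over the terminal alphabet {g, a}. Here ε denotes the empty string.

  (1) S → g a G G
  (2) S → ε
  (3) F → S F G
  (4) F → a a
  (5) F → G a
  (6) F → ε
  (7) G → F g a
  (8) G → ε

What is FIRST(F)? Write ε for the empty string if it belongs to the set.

{ε, a, g}

FIRST(S) = {ε, g}
FIRST(F) = {ε, a, g}  (via S F G, G a)
FIRST(G) = {ε, a, g}  (via F g a)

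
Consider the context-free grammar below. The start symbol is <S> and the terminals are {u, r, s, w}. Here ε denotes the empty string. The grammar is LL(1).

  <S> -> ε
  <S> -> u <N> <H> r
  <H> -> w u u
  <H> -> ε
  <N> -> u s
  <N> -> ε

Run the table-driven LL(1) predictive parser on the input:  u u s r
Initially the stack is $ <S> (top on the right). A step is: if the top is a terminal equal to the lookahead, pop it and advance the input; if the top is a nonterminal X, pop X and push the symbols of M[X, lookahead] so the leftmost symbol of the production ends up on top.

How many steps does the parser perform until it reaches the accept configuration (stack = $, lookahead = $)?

7

step 1: stack=$ <S>  input=u u s r $  — expand <S> -> u <N> <H> r
step 2: stack=$ r <H> <N> u  input=u u s r $  — match u
step 3: stack=$ r <H> <N>  input=u s r $  — expand <N> -> u s
step 4: stack=$ r <H> s u  input=u s r $  — match u
step 5: stack=$ r <H> s  input=s r $  — match s
step 6: stack=$ r <H>  input=r $  — expand <H> -> ε
step 7: stack=$ r  input=r $  — match r
Accept reached after 7 steps.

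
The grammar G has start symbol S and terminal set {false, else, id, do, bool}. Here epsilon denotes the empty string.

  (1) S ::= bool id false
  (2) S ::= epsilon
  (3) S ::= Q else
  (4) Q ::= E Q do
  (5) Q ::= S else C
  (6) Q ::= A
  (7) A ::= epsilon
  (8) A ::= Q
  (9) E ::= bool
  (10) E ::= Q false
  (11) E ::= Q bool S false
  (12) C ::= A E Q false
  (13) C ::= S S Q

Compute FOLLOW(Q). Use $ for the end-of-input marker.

{bool, do, else, false}

FIRST(S): from S::=bool id false we get {bool}; from S::=epsilon we get {epsilon}; from S::=Q else we get {bool, else, false}. So FIRST(S) = {epsilon, bool, else, false}.
FIRST(Q): from Q::=E Q do we get {bool, else, false}; from Q::=S else C we get {bool, else, false}; from Q::=A we get {epsilon, bool, else, false}. So FIRST(Q) = {epsilon, bool, else, false}.
FIRST(A): from A::=epsilon we get {epsilon}; from A::=Q we get {epsilon, bool, else, false}. So FIRST(A) = {epsilon, bool, else, false}.
FIRST(E): from E::=bool we get {bool}; from E::=Q false we get {bool, else, false}; from E::=Q bool S false we get {bool, else, false}. So FIRST(E) = {bool, else, false}.
FIRST(C): from C::=A E Q false we get {bool, else, false}; from C::=S S Q we get {epsilon, bool, else, false}. So FIRST(C) = {epsilon, bool, else, false}.
FOLLOW(S) includes $ since S is the start symbol.
FOLLOW(E): in Q::=E Q do, E is followed by Q do with FIRST {bool, do, else, false}; in C::=A E Q false, E is followed by Q false with FIRST {bool, else, false}. Thus FOLLOW(E) = {bool, do, else, false}.
FOLLOW(S): in Q::=S else C, S is followed by else C with FIRST {else}; in E::=Q bool S false, S is followed by false with FIRST {false}; in C::=S S Q (occurrence 1), S is followed by S Q with FIRST {epsilon, bool, else, false}; in C::=S S Q (occurrence 1), the suffix after S is nullable, so FOLLOW(S) ⊇ FOLLOW(C) = {bool, do, else, false}; in C::=S S Q (occurrence 2), S is followed by Q with FIRST {epsilon, bool, else, false}; in C::=S S Q (occurrence 2), the suffix after S is nullable, so FOLLOW(S) ⊇ FOLLOW(C) = {bool, do, else, false}. Thus FOLLOW(S) = {$, bool, do, else, false}.
FOLLOW(Q): in S::=Q else, Q is followed by else with FIRST {else}; in Q::=E Q do, Q is followed by do with FIRST {do}; in A::=Q, the suffix after Q is empty, so FOLLOW(Q) ⊇ FOLLOW(A) = {bool, do, else, false}; in E::=Q false, Q is followed by false with FIRST {false}; in E::=Q bool S false, Q is followed by bool S false with FIRST {bool}; in C::=A E Q false, Q is followed by false with FIRST {false}; in C::=S S Q, the suffix after Q is empty, so FOLLOW(Q) ⊇ FOLLOW(C) = {bool, do, else, false}. Thus FOLLOW(Q) = {bool, do, else, false}.
FOLLOW(A): in Q::=A, the suffix after A is empty, so FOLLOW(A) ⊇ FOLLOW(Q) = {bool, do, else, false}; in C::=A E Q false, A is followed by E Q false with FIRST {bool, else, false}. Thus FOLLOW(A) = {bool, do, else, false}.
FOLLOW(C): in Q::=S else C, the suffix after C is empty, so FOLLOW(C) ⊇ FOLLOW(Q) = {bool, do, else, false}. Thus FOLLOW(C) = {bool, do, else, false}.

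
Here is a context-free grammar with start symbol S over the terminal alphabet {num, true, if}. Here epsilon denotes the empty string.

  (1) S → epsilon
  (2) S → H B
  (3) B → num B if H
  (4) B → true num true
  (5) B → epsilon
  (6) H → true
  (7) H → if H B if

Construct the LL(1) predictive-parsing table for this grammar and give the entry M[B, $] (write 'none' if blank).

FIRST(B): from B→num B if H we get {num}; from B→true num true we get {true}; from B→epsilon we get {epsilon}. So FIRST(B) = {epsilon, num, true}.
FIRST(H): from H→true we get {true}; from H→if H B if we get {if}. So FIRST(H) = {if, true}.
FIRST(S): from S→epsilon we get {epsilon}; from S→H B we get {if, true}. So FIRST(S) = {epsilon, if, true}.
FOLLOW(S) includes $ since S is the start symbol.
FOLLOW(S): S appears on no right-hand side. Thus FOLLOW(S) = {$}.
FOLLOW(B): in S→H B, the suffix after B is empty, so FOLLOW(B) ⊇ FOLLOW(S) = {$}; in B→num B if H, B is followed by if H with FIRST {if}; in H→if H B if, B is followed by if with FIRST {if}. Thus FOLLOW(B) = {$, if}.
For B → num B if H: FIRST(num B if H) = {num}, so it goes in M[B, t] for t ∈ {num}.
For B → true num true: FIRST(true num true) = {true}, so it goes in M[B, t] for t ∈ {true}.
For B → epsilon: FIRST(epsilon) = {epsilon}, so it goes in M[B, t] for t ∈ {}; since epsilon ∈ FIRST, also for every t ∈ FOLLOW(B) = {$, if}.

B → epsilon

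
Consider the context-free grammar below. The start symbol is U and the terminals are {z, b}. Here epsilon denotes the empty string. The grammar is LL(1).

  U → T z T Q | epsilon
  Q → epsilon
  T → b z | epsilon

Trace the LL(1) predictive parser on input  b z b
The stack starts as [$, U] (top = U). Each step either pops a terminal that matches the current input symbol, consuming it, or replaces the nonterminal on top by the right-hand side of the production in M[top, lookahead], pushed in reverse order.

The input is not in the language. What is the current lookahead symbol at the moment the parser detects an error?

b

step 1: stack=$ U  input=b z b $  — expand U → T z T Q
step 2: stack=$ Q T z T  input=b z b $  — expand T → b z
step 3: stack=$ Q T z z b  input=b z b $  — match b
step 4: stack=$ Q T z z  input=z b $  — match z
step 5: stack=$ Q T z  input=b $  — error: top is terminal z but lookahead is b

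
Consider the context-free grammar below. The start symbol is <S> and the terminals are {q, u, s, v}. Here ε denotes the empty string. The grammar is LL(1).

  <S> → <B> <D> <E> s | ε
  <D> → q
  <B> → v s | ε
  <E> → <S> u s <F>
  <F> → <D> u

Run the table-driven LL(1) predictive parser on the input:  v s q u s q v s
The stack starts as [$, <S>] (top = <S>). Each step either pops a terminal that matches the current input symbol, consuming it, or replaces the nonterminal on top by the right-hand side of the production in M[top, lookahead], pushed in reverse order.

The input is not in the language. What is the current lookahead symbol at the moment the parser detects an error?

step 1: stack=$ <S>  input=v s q u s q v s $  — expand <S> → <B> <D> <E> s
step 2: stack=$ s <E> <D> <B>  input=v s q u s q v s $  — expand <B> → v s
step 3: stack=$ s <E> <D> s v  input=v s q u s q v s $  — match v
step 4: stack=$ s <E> <D> s  input=s q u s q v s $  — match s
step 5: stack=$ s <E> <D>  input=q u s q v s $  — expand <D> → q
step 6: stack=$ s <E> q  input=q u s q v s $  — match q
step 7: stack=$ s <E>  input=u s q v s $  — expand <E> → <S> u s <F>
step 8: stack=$ s <F> s u <S>  input=u s q v s $  — expand <S> → ε
step 9: stack=$ s <F> s u  input=u s q v s $  — match u
step 10: stack=$ s <F> s  input=s q v s $  — match s
step 11: stack=$ s <F>  input=q v s $  — expand <F> → <D> u
step 12: stack=$ s u <D>  input=q v s $  — expand <D> → q
step 13: stack=$ s u q  input=q v s $  — match q
step 14: stack=$ s u  input=v s $  — error: top is terminal u but lookahead is v

v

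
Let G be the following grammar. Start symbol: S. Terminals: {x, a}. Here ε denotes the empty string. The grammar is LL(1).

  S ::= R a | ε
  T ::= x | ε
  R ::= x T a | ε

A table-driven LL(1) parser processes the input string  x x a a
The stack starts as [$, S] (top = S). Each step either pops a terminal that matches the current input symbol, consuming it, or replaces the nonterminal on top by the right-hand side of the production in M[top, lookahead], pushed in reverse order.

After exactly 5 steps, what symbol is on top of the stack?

a

     Stack      Input      Action
  1  $ S        x x a a $  expand S ::= R a
  2  $ a R      x x a a $  expand R ::= x T a
  3  $ a a T x  x x a a $  match x
  4  $ a a T    x a a $    expand T ::= x
  5  $ a a x    x a a $    match x
Stack after step 5: $ a a (top = a).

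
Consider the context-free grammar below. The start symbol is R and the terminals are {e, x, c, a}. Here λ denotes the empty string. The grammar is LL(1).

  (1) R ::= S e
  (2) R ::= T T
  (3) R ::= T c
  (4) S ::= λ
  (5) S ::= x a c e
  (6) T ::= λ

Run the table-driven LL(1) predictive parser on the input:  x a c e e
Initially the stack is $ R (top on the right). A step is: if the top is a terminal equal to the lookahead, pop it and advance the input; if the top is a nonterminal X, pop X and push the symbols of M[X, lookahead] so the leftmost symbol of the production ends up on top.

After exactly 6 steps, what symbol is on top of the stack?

e

step 1: stack=$ R  input=x a c e e $  — expand R ::= S e
step 2: stack=$ e S  input=x a c e e $  — expand S ::= x a c e
step 3: stack=$ e e c a x  input=x a c e e $  — match x
step 4: stack=$ e e c a  input=a c e e $  — match a
step 5: stack=$ e e c  input=c e e $  — match c
step 6: stack=$ e e  input=e e $  — match e
Stack after step 6: $ e (top = e).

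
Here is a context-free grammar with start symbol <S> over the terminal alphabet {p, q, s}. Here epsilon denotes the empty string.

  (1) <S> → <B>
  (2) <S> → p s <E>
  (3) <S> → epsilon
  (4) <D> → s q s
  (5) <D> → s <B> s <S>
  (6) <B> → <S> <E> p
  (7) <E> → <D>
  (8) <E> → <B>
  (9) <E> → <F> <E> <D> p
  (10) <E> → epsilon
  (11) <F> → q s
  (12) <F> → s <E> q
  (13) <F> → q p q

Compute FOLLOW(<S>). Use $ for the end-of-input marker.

{$, p, q, s}

FIRST(<D>): from <D>→s q s we get {s}; from <D>→s <B> s <S> we get {s}. So FIRST(<D>) = {s}.
FIRST(<F>): from <F>→q s we get {q}; from <F>→s <E> q we get {s}; from <F>→q p q we get {q}. So FIRST(<F>) = {q, s}.
FIRST(<S>): from <S>→<B> we get {p, q, s}; from <S>→p s <E> we get {p}; from <S>→epsilon we get {epsilon}. So FIRST(<S>) = {epsilon, p, q, s}.
FIRST(<B>): from <B>→<S> <E> p we get {p, q, s}. So FIRST(<B>) = {p, q, s}.
FIRST(<E>): from <E>→<D> we get {s}; from <E>→<B> we get {p, q, s}; from <E>→<F> <E> <D> p we get {q, s}; from <E>→epsilon we get {epsilon}. So FIRST(<E>) = {epsilon, p, q, s}.
FOLLOW(<S>) includes $ since <S> is the start symbol.
FOLLOW(<F>): in <E>→<F> <E> <D> p, <F> is followed by <E> <D> p with FIRST {p, q, s}. Thus FOLLOW(<F>) = {p, q, s}.
FOLLOW(<S>): in <D>→s <B> s <S>, the suffix after <S> is empty, so FOLLOW(<S>) ⊇ FOLLOW(<D>) = {$, p, q, s}; in <B>→<S> <E> p, <S> is followed by <E> p with FIRST {p, q, s}. Thus FOLLOW(<S>) = {$, p, q, s}.
FOLLOW(<E>): in <S>→p s <E>, the suffix after <E> is empty, so FOLLOW(<E>) ⊇ FOLLOW(<S>) = {$, p, q, s}; in <B>→<S> <E> p, <E> is followed by p with FIRST {p}; in <E>→<F> <E> <D> p, <E> is followed by <D> p with FIRST {s}; in <F>→s <E> q, <E> is followed by q with FIRST {q}. Thus FOLLOW(<E>) = {$, p, q, s}.
FOLLOW(<D>): in <E>→<D>, the suffix after <D> is empty, so FOLLOW(<D>) ⊇ FOLLOW(<E>) = {$, p, q, s}; in <E>→<F> <E> <D> p, <D> is followed by p with FIRST {p}. Thus FOLLOW(<D>) = {$, p, q, s}.
FOLLOW(<B>): in <S>→<B>, the suffix after <B> is empty, so FOLLOW(<B>) ⊇ FOLLOW(<S>) = {$, p, q, s}; in <D>→s <B> s <S>, <B> is followed by s <S> with FIRST {s}; in <E>→<B>, the suffix after <B> is empty, so FOLLOW(<B>) ⊇ FOLLOW(<E>) = {$, p, q, s}. Thus FOLLOW(<B>) = {$, p, q, s}.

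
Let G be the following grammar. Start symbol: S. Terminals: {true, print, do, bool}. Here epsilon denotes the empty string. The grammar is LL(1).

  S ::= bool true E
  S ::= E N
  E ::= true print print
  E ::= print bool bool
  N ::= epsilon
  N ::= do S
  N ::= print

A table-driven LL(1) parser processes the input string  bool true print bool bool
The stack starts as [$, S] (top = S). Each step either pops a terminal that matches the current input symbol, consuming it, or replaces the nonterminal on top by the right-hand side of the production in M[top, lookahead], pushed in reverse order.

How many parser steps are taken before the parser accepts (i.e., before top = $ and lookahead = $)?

7

     Stack              Input                        Action
  1  $ S                bool true print bool bool $  expand S ::= bool true E
  2  $ E true bool      bool true print bool bool $  match bool
  3  $ E true           true print bool bool $       match true
  4  $ E                print bool bool $            expand E ::= print bool bool
  5  $ bool bool print  print bool bool $            match print
  6  $ bool bool        bool bool $                  match bool
  7  $ bool             bool $                       match bool
Accept reached after 7 steps.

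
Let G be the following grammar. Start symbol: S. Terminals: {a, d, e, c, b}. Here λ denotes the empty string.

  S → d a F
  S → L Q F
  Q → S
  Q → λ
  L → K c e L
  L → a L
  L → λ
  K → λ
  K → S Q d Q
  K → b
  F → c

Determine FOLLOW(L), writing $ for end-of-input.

{a, b, c, d}

FIRST(F): from F→c we get {c}. So FIRST(F) = {c}.
FIRST(S): from S→d a F we get {d}; from S→L Q F we get {a, b, c, d}. So FIRST(S) = {a, b, c, d}.
FIRST(Q): from Q→S we get {a, b, c, d}; from Q→λ we get {λ}. So FIRST(Q) = {λ, a, b, c, d}.
FIRST(K): from K→λ we get {λ}; from K→S Q d Q we get {a, b, c, d}; from K→b we get {b}. So FIRST(K) = {λ, a, b, c, d}.
FIRST(L): from L→K c e L we get {a, b, c, d}; from L→a L we get {a}; from L→λ we get {λ}. So FIRST(L) = {λ, a, b, c, d}.
FOLLOW(S) includes $ since S is the start symbol.
FOLLOW(L): in S→L Q F, L is followed by Q F with FIRST {a, b, c, d}; in L→K c e L, the suffix after L is empty (adds nothing new); in L→a L, the suffix after L is empty (adds nothing new). Thus FOLLOW(L) = {a, b, c, d}.
FOLLOW(K): in L→K c e L, K is followed by c e L with FIRST {c}. Thus FOLLOW(K) = {c}.
FOLLOW(Q): in S→L Q F, Q is followed by F with FIRST {c}; in K→S Q d Q (occurrence 1), Q is followed by d Q with FIRST {d}; in K→S Q d Q (occurrence 2), the suffix after Q is empty, so FOLLOW(Q) ⊇ FOLLOW(K) = {c}. Thus FOLLOW(Q) = {c, d}.
FOLLOW(S): in Q→S, the suffix after S is empty, so FOLLOW(S) ⊇ FOLLOW(Q) = {c, d}; in K→S Q d Q, S is followed by Q d Q with FIRST {a, b, c, d}. Thus FOLLOW(S) = {$, a, b, c, d}.
FOLLOW(F): in S→d a F, the suffix after F is empty, so FOLLOW(F) ⊇ FOLLOW(S) = {$, a, b, c, d}; in S→L Q F, the suffix after F is empty, so FOLLOW(F) ⊇ FOLLOW(S) = {$, a, b, c, d}. Thus FOLLOW(F) = {$, a, b, c, d}.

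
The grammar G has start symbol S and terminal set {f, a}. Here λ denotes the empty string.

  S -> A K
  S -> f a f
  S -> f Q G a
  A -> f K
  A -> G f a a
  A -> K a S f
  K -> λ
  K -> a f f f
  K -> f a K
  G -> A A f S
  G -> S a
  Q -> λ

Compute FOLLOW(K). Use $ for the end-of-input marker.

{$, a, f}

FIRST(K) = {λ, a, f}
FIRST(Q) = {λ}
FIRST(S) = {a, f}  (via A K)
FIRST(A) = {a, f}  (via G f a a, K a S f)
FIRST(G) = {a, f}  (via A A f S, S a)
FOLLOW(S) includes $ since S is the start symbol.
FOLLOW(G): in S->f Q G a, G is followed by a with FIRST {a}; in A->G f a a, G is followed by f a a with FIRST {f}. Thus FOLLOW(G) = {a, f}.
FOLLOW(S): in A->K a S f, S is followed by f with FIRST {f}; in G->A A f S, the suffix after S is empty, so FOLLOW(S) ⊇ FOLLOW(G) = {a, f}; in G->S a, S is followed by a with FIRST {a}. Thus FOLLOW(S) = {$, a, f}.
FOLLOW(A): in S->A K, A is followed by K with FIRST {λ, a, f}; in S->A K, the suffix after A is nullable, so FOLLOW(A) ⊇ FOLLOW(S) = {$, a, f}; in G->A A f S (occurrence 1), A is followed by A f S with FIRST {a, f}; in G->A A f S (occurrence 2), A is followed by f S with FIRST {f}. Thus FOLLOW(A) = {$, a, f}.
FOLLOW(K): in S->A K, the suffix after K is empty, so FOLLOW(K) ⊇ FOLLOW(S) = {$, a, f}; in A->f K, the suffix after K is empty, so FOLLOW(K) ⊇ FOLLOW(A) = {$, a, f}; in A->K a S f, K is followed by a S f with FIRST {a}; in K->f a K, the suffix after K is empty (adds nothing new). Thus FOLLOW(K) = {$, a, f}.
FOLLOW(Q): in S->f Q G a, Q is followed by G a with FIRST {a, f}. Thus FOLLOW(Q) = {a, f}.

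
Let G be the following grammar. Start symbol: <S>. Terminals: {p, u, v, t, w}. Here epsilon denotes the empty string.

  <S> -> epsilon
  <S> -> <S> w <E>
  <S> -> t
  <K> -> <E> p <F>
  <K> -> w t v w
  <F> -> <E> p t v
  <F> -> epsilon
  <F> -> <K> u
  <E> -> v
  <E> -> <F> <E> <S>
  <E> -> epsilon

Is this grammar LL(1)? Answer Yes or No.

No

FIRST(<S>) = {epsilon, t, w}
FIRST(<K>) = {p, t, v, w}
FIRST(<F>) = {epsilon, p, t, v, w}
FIRST(<E>) = {epsilon, p, t, v, w}
FOLLOW(<S>) = {$, p, t, w}
FOLLOW(<K>) = {u}
FOLLOW(<F>) = {$, p, t, u, v, w}
FOLLOW(<E>) = {$, p, t, w}
Cell M[<E>, $] receives both <E> -> <F> <E> <S> and <E> -> epsilon — the grammar is not LL(1).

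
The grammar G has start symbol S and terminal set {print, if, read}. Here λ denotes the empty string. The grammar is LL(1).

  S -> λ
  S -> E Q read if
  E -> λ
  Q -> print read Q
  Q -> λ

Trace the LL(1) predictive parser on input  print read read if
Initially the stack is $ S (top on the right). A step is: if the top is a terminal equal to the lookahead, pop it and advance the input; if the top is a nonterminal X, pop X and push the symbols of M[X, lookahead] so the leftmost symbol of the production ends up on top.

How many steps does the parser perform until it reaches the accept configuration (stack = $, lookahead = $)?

     Stack                   Input                 Action
  1  $ S                     print read read if $  expand S -> E Q read if
  2  $ if read Q E           print read read if $  expand E -> λ
  3  $ if read Q             print read read if $  expand Q -> print read Q
  4  $ if read Q read print  print read read if $  match print
  5  $ if read Q read        read read if $        match read
  6  $ if read Q             read if $             expand Q -> λ
  7  $ if read               read if $             match read
  8  $ if                    if $                  match if
Accept reached after 8 steps.

8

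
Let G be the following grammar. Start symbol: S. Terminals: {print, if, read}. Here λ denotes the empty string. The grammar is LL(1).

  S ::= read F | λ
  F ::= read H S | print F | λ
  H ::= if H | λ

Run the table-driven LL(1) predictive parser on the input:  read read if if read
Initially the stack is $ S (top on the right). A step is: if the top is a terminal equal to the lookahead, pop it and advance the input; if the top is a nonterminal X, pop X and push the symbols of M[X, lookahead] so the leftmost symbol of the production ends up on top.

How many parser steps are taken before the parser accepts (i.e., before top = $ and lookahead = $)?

12

      Stack       Input                   Action
   1  $ S         read read if if read $  expand S ::= read F
   2  $ F read    read read if if read $  match read
   3  $ F         read if if read $       expand F ::= read H S
   4  $ S H read  read if if read $       match read
   5  $ S H       if if read $            expand H ::= if H
   6  $ S H if    if if read $            match if
   7  $ S H       if read $               expand H ::= if H
   8  $ S H if    if read $               match if
   9  $ S H       read $                  expand H ::= λ
  10  $ S         read $                  expand S ::= read F
  11  $ F read    read $                  match read
  12  $ F         $                       expand F ::= λ
Accept reached after 12 steps.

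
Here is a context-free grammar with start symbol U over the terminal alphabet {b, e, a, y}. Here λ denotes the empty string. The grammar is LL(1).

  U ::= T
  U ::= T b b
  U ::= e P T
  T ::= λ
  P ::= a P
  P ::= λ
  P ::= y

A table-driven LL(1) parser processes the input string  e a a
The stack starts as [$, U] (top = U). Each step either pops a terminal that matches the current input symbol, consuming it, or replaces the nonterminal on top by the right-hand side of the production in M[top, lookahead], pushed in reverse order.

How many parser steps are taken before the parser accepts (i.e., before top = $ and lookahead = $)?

step 1: stack=$ U  input=e a a $  — expand U ::= e P T
step 2: stack=$ T P e  input=e a a $  — match e
step 3: stack=$ T P  input=a a $  — expand P ::= a P
step 4: stack=$ T P a  input=a a $  — match a
step 5: stack=$ T P  input=a $  — expand P ::= a P
step 6: stack=$ T P a  input=a $  — match a
step 7: stack=$ T P  input=$  — expand P ::= λ
step 8: stack=$ T  input=$  — expand T ::= λ
Accept reached after 8 steps.

8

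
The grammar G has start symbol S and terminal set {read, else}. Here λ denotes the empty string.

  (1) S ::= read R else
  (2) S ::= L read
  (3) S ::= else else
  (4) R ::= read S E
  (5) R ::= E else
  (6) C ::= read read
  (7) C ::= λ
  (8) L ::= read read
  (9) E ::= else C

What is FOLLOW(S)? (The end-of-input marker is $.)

FIRST(C): from C::=read read we get {read}; from C::=λ we get {λ}. So FIRST(C) = {λ, read}.
FIRST(L): from L::=read read we get {read}. So FIRST(L) = {read}.
FIRST(E): from E::=else C we get {else}. So FIRST(E) = {else}.
FIRST(S): from S::=read R else we get {read}; from S::=L read we get {read}; from S::=else else we get {else}. So FIRST(S) = {else, read}.
FIRST(R): from R::=read S E we get {read}; from R::=E else we get {else}. So FIRST(R) = {else, read}.
FOLLOW(S) includes $ since S is the start symbol.
FOLLOW(S): in R::=read S E, S is followed by E with FIRST {else}. Thus FOLLOW(S) = {$, else}.
FOLLOW(R): in S::=read R else, R is followed by else with FIRST {else}. Thus FOLLOW(R) = {else}.
FOLLOW(L): in S::=L read, L is followed by read with FIRST {read}. Thus FOLLOW(L) = {read}.
FOLLOW(E): in R::=read S E, the suffix after E is empty, so FOLLOW(E) ⊇ FOLLOW(R) = {else}; in R::=E else, E is followed by else with FIRST {else}. Thus FOLLOW(E) = {else}.
FOLLOW(C): in E::=else C, the suffix after C is empty, so FOLLOW(C) ⊇ FOLLOW(E) = {else}. Thus FOLLOW(C) = {else}.

{$, else}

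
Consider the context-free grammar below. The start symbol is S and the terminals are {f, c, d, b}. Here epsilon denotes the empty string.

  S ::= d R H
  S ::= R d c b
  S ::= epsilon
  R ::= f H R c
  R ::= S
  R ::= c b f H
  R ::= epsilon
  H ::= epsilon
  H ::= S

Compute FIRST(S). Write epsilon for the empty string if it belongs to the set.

FIRST(S) = {epsilon, c, d, f}  (via R d c b)
FIRST(R) = {epsilon, c, d, f}  (via S)
FIRST(H) = {epsilon, c, d, f}  (via S)

{epsilon, c, d, f}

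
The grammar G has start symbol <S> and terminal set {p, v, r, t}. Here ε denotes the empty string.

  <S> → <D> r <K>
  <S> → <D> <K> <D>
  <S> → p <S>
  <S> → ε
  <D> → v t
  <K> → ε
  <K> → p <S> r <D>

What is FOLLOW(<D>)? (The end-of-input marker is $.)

FIRST(<D>): from <D>→v t we get {v}. So FIRST(<D>) = {v}.
FIRST(<K>): from <K>→ε we get {ε}; from <K>→p <S> r <D> we get {p}. So FIRST(<K>) = {ε, p}.
FIRST(<S>): from <S>→<D> r <K> we get {v}; from <S>→<D> <K> <D> we get {v}; from <S>→p <S> we get {p}; from <S>→ε we get {ε}. So FIRST(<S>) = {ε, p, v}.
FOLLOW(<S>) includes $ since <S> is the start symbol.
FOLLOW(<S>): in <S>→p <S>, the suffix after <S> is empty (adds nothing new); in <K>→p <S> r <D>, <S> is followed by r <D> with FIRST {r}. Thus FOLLOW(<S>) = {$, r}.
FOLLOW(<K>): in <S>→<D> r <K>, the suffix after <K> is empty, so FOLLOW(<K>) ⊇ FOLLOW(<S>) = {$, r}; in <S>→<D> <K> <D>, <K> is followed by <D> with FIRST {v}. Thus FOLLOW(<K>) = {$, r, v}.
FOLLOW(<D>): in <S>→<D> r <K>, <D> is followed by r <K> with FIRST {r}; in <S>→<D> <K> <D> (occurrence 1), <D> is followed by <K> <D> with FIRST {p, v}; in <S>→<D> <K> <D> (occurrence 2), the suffix after <D> is empty, so FOLLOW(<D>) ⊇ FOLLOW(<S>) = {$, r}; in <K>→p <S> r <D>, the suffix after <D> is empty, so FOLLOW(<D>) ⊇ FOLLOW(<K>) = {$, r, v}. Thus FOLLOW(<D>) = {$, p, r, v}.

{$, p, r, v}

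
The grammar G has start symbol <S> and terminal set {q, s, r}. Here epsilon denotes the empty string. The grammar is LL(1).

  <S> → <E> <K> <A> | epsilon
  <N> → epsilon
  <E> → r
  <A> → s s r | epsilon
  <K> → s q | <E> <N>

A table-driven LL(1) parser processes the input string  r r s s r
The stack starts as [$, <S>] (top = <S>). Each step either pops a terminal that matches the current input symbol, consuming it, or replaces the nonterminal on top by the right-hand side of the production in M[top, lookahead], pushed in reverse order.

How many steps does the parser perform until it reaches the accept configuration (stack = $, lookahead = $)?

      Stack          Input        Action
   1  $ <S>          r r s s r $  expand <S> → <E> <K> <A>
   2  $ <A> <K> <E>  r r s s r $  expand <E> → r
   3  $ <A> <K> r    r r s s r $  match r
   4  $ <A> <K>      r s s r $    expand <K> → <E> <N>
   5  $ <A> <N> <E>  r s s r $    expand <E> → r
   6  $ <A> <N> r    r s s r $    match r
   7  $ <A> <N>      s s r $      expand <N> → epsilon
   8  $ <A>          s s r $      expand <A> → s s r
   9  $ r s s        s s r $      match s
  10  $ r s          s r $        match s
  11  $ r            r $          match r
Accept reached after 11 steps.

11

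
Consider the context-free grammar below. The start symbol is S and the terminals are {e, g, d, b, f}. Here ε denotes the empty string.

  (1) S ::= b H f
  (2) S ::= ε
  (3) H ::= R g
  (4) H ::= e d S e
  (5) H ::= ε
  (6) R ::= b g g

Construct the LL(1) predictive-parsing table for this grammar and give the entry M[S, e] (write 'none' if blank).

S ::= ε

FIRST(S): from S::=b H f we get {b}; from S::=ε we get {ε}. So FIRST(S) = {ε, b}.
FIRST(R): from R::=b g g we get {b}. So FIRST(R) = {b}.
FIRST(H): from H::=R g we get {b}; from H::=e d S e we get {e}; from H::=ε we get {ε}. So FIRST(H) = {ε, b, e}.
FOLLOW(S) includes $ since S is the start symbol.
FOLLOW(S): in H::=e d S e, S is followed by e with FIRST {e}. Thus FOLLOW(S) = {$, e}.
For S ::= b H f: FIRST(b H f) = {b}, so it goes in M[S, t] for t ∈ {b}.
For S ::= ε: FIRST(ε) = {ε}, so it goes in M[S, t] for t ∈ {}; since ε ∈ FIRST, also for every t ∈ FOLLOW(S) = {$, e}.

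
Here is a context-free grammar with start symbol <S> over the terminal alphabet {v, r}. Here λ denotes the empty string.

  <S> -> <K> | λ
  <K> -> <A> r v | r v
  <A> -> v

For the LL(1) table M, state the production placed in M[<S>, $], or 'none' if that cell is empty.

<S> -> λ

FIRST(<A>): from <A>->v we get {v}. So FIRST(<A>) = {v}.
FIRST(<K>): from <K>-><A> r v we get {v}; from <K>->r v we get {r}. So FIRST(<K>) = {r, v}.
FIRST(<S>): from <S>-><K> we get {r, v}; from <S>->λ we get {λ}. So FIRST(<S>) = {λ, r, v}.
FOLLOW(<S>) includes $ since <S> is the start symbol.
FOLLOW(<S>): <S> appears on no right-hand side. Thus FOLLOW(<S>) = {$}.
For <S> -> <K>: FIRST(<K>) = {r, v}, so it goes in M[<S>, t] for t ∈ {r, v}.
For <S> -> λ: FIRST(λ) = {λ}, so it goes in M[<S>, t] for t ∈ {}; since λ ∈ FIRST, also for every t ∈ FOLLOW(<S>) = {$}.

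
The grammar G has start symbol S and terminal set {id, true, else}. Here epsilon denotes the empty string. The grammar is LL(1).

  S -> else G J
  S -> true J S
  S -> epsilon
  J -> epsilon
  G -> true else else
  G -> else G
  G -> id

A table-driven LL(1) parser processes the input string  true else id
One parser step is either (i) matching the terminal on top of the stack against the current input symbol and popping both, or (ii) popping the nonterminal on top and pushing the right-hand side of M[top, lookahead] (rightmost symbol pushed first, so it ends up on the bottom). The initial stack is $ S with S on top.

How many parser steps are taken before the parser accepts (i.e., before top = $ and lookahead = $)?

8

     Stack       Input           Action
  1  $ S         true else id $  expand S -> true J S
  2  $ S J true  true else id $  match true
  3  $ S J       else id $       expand J -> epsilon
  4  $ S         else id $       expand S -> else G J
  5  $ J G else  else id $       match else
  6  $ J G       id $            expand G -> id
  7  $ J id      id $            match id
  8  $ J         $               expand J -> epsilon
Accept reached after 8 steps.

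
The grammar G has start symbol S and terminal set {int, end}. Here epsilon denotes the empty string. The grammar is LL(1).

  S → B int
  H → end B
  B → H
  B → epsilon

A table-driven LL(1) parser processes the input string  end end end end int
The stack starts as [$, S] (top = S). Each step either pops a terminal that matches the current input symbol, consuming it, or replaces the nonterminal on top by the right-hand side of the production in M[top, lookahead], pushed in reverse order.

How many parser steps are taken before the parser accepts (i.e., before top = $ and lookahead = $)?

15

      Stack        Input                  Action
   1  $ S          end end end end int $  expand S → B int
   2  $ int B      end end end end int $  expand B → H
   3  $ int H      end end end end int $  expand H → end B
   4  $ int B end  end end end end int $  match end
   5  $ int B      end end end int $      expand B → H
   6  $ int H      end end end int $      expand H → end B
   7  $ int B end  end end end int $      match end
   8  $ int B      end end int $          expand B → H
   9  $ int H      end end int $          expand H → end B
  10  $ int B end  end end int $          match end
  11  $ int B      end int $              expand B → H
  12  $ int H      end int $              expand H → end B
  13  $ int B end  end int $              match end
  14  $ int B      int $                  expand B → epsilon
  15  $ int        int $                  match int
Accept reached after 15 steps.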